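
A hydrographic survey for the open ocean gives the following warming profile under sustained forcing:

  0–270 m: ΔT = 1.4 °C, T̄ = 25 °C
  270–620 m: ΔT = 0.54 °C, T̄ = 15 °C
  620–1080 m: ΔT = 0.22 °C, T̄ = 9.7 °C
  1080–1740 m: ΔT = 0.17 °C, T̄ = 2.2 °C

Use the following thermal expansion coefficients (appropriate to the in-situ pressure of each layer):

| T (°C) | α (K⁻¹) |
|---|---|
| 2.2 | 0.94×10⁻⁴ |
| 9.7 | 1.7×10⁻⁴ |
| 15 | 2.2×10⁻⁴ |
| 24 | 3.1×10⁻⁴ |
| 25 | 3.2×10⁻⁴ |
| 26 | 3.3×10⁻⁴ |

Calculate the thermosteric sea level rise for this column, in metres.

Layer 1 at 25 °C → α = 3.2×10⁻⁴ K⁻¹
Layer 2 at 15 °C → α = 2.2×10⁻⁴ K⁻¹
Layer 3 at 9.7 °C → α = 1.7×10⁻⁴ K⁻¹
Layer 4 at 2.2 °C → α = 0.94×10⁻⁴ K⁻¹
Layer 1: 270 × 1.4 × 3.2×10⁻⁴ = 0.12096 m
270–620 m: 2.2×10⁻⁴ × 350 × 0.54 = 0.04158 m
1.7×10⁻⁴ × 0.22 × 460 = 0.017204 m
0.94×10⁻⁴ × 0.17 × 660 = 0.0105468 m
Δh = 0.12096 + 0.04158 + 0.017204 + 0.0105468 = 0.1902908 m

about 0.19 m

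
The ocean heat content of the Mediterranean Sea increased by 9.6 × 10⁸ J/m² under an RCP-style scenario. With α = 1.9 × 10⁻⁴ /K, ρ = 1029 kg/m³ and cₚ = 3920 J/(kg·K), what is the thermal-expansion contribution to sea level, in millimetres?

Δh ≈ 45.2 mm

Δh = αQ/(ρcₚ) = 1.9×10⁻⁴ × 9.6×10⁸ / (1029 × 3920) ≈ 0.045219 m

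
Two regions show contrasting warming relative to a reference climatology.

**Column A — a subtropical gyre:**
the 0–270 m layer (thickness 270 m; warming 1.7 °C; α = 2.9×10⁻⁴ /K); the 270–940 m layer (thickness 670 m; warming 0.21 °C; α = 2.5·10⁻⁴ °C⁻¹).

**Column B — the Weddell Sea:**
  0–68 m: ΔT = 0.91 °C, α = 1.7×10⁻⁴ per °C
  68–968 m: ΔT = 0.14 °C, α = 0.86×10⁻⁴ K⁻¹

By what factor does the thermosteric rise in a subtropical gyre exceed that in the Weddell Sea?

7.88

A Layer 1: 1.7 × 2.9×10⁻⁴ × 270 = 0.13311 m
A 270–940 m: 0.21 × 2.5×10⁻⁴ × 670 = 0.035175 m
A total: 0.168285 m
B 1.7×10⁻⁴ × 0.91 × 68 = 0.0105196 m
B Layer 2: 0.14 × 0.86×10⁻⁴ × 900 = 0.010836 m
B total: 0.0213556 m
Ratio: 0.168285 / 0.0213556 ≈ 7.880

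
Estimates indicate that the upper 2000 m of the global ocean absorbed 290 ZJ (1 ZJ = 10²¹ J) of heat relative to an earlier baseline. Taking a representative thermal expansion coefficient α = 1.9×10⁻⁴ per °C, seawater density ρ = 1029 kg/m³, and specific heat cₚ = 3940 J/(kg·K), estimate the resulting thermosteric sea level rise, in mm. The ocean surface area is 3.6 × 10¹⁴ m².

about 38 mm

Per unit area: Q = 290×10²¹ / (3.6×10¹⁴) ≈ 8.056×10⁸ J/m²
Δh = αQ/(ρcₚ) = 1.9×10⁻⁴ × 8.056×10⁸ / (1029 × 3940) ≈ 0.037754 m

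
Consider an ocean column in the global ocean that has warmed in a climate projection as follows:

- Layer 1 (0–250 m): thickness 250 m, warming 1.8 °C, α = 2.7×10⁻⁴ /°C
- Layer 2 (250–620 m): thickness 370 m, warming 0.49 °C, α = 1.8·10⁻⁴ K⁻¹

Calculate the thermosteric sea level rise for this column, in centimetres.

0–250 m: 1.8 × 2.7×10⁻⁴ × 250 = 0.12150 m
370 × 0.49 × 1.8×10⁻⁴ = 0.032634 m
Δh = 0.12150 + 0.032634 = 0.154134 m

15 cm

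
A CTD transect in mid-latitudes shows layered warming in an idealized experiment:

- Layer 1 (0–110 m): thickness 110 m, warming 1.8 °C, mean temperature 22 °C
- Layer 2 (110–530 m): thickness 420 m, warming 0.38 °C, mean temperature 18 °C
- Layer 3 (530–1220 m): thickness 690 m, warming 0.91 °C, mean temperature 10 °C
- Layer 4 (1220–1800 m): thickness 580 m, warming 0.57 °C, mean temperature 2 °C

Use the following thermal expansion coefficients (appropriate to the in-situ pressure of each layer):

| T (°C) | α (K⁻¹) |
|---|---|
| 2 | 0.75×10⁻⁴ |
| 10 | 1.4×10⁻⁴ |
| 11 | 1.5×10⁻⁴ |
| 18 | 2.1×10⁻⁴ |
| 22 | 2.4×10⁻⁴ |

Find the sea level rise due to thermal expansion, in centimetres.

Δh = 19 cm

Layer 1 at 22 °C → α = 2.4×10⁻⁴ K⁻¹
Layer 2 at 18 °C → α = 2.1×10⁻⁴ K⁻¹
Layer 3 at 10 °C → α = 1.4×10⁻⁴ K⁻¹
Layer 4 at 2 °C → α = 0.75×10⁻⁴ K⁻¹
1.8 × 110 × 2.4×10⁻⁴ = 0.04752 m
0.38 × 420 × 2.1×10⁻⁴ = 0.033516 m
Layer 3: 690 × 1.4×10⁻⁴ × 0.91 = 0.087906 m
580 × 0.75×10⁻⁴ × 0.57 = 0.024795 m
Δh = 0.04752 + 0.033516 + 0.087906 + 0.024795 = 0.193737 m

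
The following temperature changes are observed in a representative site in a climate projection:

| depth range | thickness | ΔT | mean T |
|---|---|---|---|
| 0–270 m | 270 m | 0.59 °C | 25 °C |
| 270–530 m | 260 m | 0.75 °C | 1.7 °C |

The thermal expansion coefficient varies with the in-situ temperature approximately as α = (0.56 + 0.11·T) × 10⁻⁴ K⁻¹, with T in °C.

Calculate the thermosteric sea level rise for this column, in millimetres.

Layer 1: α = (0.56 + 0.11×25)×10⁻⁴ = 3.31×10⁻⁴ K⁻¹
Layer 2: α = (0.56 + 0.11×1.7)×10⁻⁴ = 0.747×10⁻⁴ K⁻¹
0.59 × 3.31×10⁻⁴ × 270 = 0.0527283 m
270–530 m: 260 × 0.747×10⁻⁴ × 0.75 = 0.0145665 m
Δh = 0.0527283 + 0.0145665 = 0.0672948 m ≈ 67.3 mm

Δh ≈ 67.3 mm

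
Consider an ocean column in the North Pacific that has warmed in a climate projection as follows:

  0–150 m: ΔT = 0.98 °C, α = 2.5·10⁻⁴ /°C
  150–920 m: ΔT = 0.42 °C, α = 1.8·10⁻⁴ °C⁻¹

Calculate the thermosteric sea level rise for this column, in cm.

about 9.5 cm

150 × 0.98 × 2.5×10⁻⁴ = 0.03675 m
0.42 × 1.8×10⁻⁴ × 770 = 0.058212 m
Δh = 0.03675 + 0.058212 = 0.094962 m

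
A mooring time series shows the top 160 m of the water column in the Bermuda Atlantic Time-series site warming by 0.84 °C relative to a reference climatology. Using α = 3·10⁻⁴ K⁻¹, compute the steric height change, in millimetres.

about 40.3 mm

Δh = αΔT·H = 3×10⁻⁴ × 0.84 × 160 = 0.04032 m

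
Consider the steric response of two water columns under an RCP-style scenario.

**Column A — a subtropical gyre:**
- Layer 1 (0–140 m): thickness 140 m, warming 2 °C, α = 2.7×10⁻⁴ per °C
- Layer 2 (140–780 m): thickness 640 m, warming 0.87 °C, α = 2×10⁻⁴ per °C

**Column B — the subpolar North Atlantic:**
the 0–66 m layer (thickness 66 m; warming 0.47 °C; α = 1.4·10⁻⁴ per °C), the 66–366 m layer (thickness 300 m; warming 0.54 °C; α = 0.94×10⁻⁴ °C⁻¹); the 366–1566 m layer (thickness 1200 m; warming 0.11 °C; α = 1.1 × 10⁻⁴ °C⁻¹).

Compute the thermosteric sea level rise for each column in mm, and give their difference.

A: 190 mm; B: 34 mm; difference 150 mm

A Layer 1: 140 × 2 × 2.7×10⁻⁴ = 0.07560 m
A Layer 2: 640 × 2×10⁻⁴ × 0.87 = 0.11136 m
A total: 0.18696 m
B 0–66 m: 1.4×10⁻⁴ × 0.47 × 66 = 0.0043428 m
B 66–366 m: 0.94×10⁻⁴ × 300 × 0.54 = 0.015228 m
B 366–1566 m: 0.11 × 1.1×10⁻⁴ × 1200 = 0.01452 m
B total: 0.0340908 m
Difference: 0.18696 − 0.0340908 = 0.1528692 m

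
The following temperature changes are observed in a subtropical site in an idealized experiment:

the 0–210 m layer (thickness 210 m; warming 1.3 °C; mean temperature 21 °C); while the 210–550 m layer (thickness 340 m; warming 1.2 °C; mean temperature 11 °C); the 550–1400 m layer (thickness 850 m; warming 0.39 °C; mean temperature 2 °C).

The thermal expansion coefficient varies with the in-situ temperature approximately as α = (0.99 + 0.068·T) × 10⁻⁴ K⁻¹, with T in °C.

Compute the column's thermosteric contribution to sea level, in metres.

Layer 1: α = (0.99 + 0.068×21)×10⁻⁴ = 2.418×10⁻⁴ K⁻¹
Layer 2: α = (0.99 + 0.068×11)×10⁻⁴ = 1.738×10⁻⁴ K⁻¹
Layer 3: α = (0.99 + 0.068×2)×10⁻⁴ = 1.126×10⁻⁴ K⁻¹
0–210 m: 1.3 × 210 × 2.418×10⁻⁴ = 0.0660114 m
210–550 m: 340 × 1.738×10⁻⁴ × 1.2 = 0.0709104 m
Layer 3: 0.39 × 850 × 1.126×10⁻⁴ = 0.0373269 m
Δh = 0.0660114 + 0.0709104 + 0.0373269 = 0.1742487 m ≈ 0.17 m

0.17 m of thermosteric rise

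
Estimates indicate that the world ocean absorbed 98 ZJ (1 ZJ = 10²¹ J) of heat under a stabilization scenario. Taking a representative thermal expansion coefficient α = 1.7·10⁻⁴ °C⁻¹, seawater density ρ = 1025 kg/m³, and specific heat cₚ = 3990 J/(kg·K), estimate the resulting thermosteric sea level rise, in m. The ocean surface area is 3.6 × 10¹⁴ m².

Δh ≈ 0.0113 m

Per unit area: Q = 98×10²¹ / (3.6×10¹⁴) ≈ 2.722×10⁸ J/m²
Δh = αQ/(ρcₚ) = 1.7×10⁻⁴ × 2.722×10⁸ / (1025 × 3990) ≈ 0.011315 m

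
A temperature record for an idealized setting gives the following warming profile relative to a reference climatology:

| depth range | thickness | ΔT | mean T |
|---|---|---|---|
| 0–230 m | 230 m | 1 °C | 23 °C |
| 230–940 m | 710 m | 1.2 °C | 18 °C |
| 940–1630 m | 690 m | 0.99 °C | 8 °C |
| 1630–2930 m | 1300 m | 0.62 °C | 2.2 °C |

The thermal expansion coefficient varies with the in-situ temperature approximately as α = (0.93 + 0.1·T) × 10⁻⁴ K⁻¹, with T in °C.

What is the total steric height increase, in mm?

520 mm

Layer 1: α = (0.93 + 0.1×23)×10⁻⁴ = 3.23×10⁻⁴ K⁻¹
Layer 2: α = (0.93 + 0.1×18)×10⁻⁴ = 2.73×10⁻⁴ K⁻¹
Layer 3: α = (0.93 + 0.1×8)×10⁻⁴ = 1.73×10⁻⁴ K⁻¹
Layer 4: α = (0.93 + 0.1×2.2)×10⁻⁴ = 1.15×10⁻⁴ K⁻¹
0–230 m: 230 × 1 × 3.23×10⁻⁴ = 0.07429 m
2.73×10⁻⁴ × 1.2 × 710 = 0.232596 m
690 × 1.73×10⁻⁴ × 0.99 = 0.1181763 m
1300 × 1.15×10⁻⁴ × 0.62 = 0.09269 m
Δh = 0.07429 + 0.232596 + 0.1181763 + 0.09269 = 0.5177523 m ≈ 520 mm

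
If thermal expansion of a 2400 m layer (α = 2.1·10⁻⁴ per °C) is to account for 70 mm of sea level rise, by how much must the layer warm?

ΔT = Δh/(αH) = 0.07 / (2.1×10⁻⁴ × 2400) ≈ 0.1389 K

about 0.139 K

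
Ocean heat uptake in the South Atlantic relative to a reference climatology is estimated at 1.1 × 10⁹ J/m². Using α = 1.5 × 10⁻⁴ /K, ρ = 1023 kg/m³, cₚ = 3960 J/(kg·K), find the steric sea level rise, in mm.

40.7 mm of thermosteric rise

Δh = αQ/(ρcₚ) = 1.5×10⁻⁴ × 1.1×10⁹ / (1023 × 3960) ≈ 0.04073 m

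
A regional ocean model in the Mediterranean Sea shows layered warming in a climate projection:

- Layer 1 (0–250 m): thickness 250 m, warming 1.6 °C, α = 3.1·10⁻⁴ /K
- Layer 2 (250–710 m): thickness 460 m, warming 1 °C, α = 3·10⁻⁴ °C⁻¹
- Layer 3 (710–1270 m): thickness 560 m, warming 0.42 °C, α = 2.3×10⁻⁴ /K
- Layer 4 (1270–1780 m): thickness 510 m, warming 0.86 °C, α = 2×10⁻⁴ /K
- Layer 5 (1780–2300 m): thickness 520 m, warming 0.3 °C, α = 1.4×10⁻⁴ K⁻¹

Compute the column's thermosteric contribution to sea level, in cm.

Δh = 42.6 cm

Layer 1: 250 × 1.6 × 3.1×10⁻⁴ = 0.12400 m
Layer 2: 3×10⁻⁴ × 1 × 460 = 0.13800 m
Layer 3: 560 × 0.42 × 2.3×10⁻⁴ = 0.054096 m
Layer 4: 510 × 0.86 × 2×10⁻⁴ = 0.08772 m
1780–2300 m: 0.3 × 520 × 1.4×10⁻⁴ = 0.02184 m
Δh = 0.12400 + 0.13800 + 0.054096 + 0.08772 + 0.02184 = 0.425656 m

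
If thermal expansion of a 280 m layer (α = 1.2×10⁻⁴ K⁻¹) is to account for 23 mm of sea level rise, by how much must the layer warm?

ΔT = Δh/(αH) = 0.023 / (1.2×10⁻⁴ × 280) ≈ 0.6845 K

ΔT ≈ 0.685 K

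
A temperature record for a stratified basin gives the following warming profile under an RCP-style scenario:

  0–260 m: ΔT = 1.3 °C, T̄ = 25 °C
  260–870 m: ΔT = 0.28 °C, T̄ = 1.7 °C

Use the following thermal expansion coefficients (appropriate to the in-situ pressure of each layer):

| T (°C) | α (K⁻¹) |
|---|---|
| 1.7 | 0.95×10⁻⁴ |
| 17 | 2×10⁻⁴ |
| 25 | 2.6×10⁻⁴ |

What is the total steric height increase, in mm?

Layer 1 at 25 °C → α = 2.6×10⁻⁴ K⁻¹
Layer 2 at 1.7 °C → α = 0.95×10⁻⁴ K⁻¹
0–260 m: 1.3 × 2.6×10⁻⁴ × 260 = 0.08788 m
0.28 × 0.95×10⁻⁴ × 610 = 0.016226 m
Δh = 0.08788 + 0.016226 = 0.104106 m

Δh ≈ 104 mm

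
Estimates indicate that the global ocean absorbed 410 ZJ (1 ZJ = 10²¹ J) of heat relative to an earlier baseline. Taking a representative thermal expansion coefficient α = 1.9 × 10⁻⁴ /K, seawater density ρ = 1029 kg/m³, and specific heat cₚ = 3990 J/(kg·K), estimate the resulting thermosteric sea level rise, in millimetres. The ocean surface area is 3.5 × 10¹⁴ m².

about 54.2 mm

Per unit area: Q = 410×10²¹ / (3.5×10¹⁴) ≈ 1.171×10⁹ J/m²
Δh = αQ/(ρcₚ) = 1.9×10⁻⁴ × 1.171×10⁹ / (1029 × 3990) ≈ 0.05419 m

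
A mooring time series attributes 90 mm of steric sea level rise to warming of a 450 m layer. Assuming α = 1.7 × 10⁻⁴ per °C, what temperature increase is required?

ΔT = Δh/(αH) = 0.09 / (1.7×10⁻⁴ × 450) ≈ 1.176 K

about 1.18 K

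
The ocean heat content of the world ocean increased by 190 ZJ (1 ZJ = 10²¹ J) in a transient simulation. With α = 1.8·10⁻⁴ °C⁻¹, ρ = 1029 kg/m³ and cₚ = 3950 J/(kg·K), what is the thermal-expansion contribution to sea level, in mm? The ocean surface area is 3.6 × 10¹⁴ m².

Per unit area: Q = 190×10²¹ / (3.6×10¹⁴) ≈ 5.278×10⁸ J/m²
Δh = αQ/(ρcₚ) = 1.8×10⁻⁴ × 5.278×10⁸ / (1029 × 3950) ≈ 0.023374 m

23.4 mm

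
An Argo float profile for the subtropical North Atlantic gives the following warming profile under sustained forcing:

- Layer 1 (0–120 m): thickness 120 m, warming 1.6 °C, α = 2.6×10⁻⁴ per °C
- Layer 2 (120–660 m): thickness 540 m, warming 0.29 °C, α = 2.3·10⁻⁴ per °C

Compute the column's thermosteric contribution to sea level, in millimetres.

86 mm

0–120 m: 1.6 × 120 × 2.6×10⁻⁴ = 0.04992 m
Layer 2: 2.3×10⁻⁴ × 540 × 0.29 = 0.036018 m
Δh = 0.04992 + 0.036018 = 0.085938 m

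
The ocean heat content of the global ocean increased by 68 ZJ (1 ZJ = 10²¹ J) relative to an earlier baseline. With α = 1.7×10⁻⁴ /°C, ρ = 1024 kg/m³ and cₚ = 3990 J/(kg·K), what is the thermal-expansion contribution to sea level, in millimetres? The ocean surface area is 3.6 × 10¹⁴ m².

7.86 mm

Per unit area: Q = 68×10²¹ / (3.6×10¹⁴) ≈ 1.889×10⁸ J/m²
Δh = αQ/(ρcₚ) = 1.7×10⁻⁴ × 1.889×10⁸ / (1024 × 3990) ≈ 0.0078597 m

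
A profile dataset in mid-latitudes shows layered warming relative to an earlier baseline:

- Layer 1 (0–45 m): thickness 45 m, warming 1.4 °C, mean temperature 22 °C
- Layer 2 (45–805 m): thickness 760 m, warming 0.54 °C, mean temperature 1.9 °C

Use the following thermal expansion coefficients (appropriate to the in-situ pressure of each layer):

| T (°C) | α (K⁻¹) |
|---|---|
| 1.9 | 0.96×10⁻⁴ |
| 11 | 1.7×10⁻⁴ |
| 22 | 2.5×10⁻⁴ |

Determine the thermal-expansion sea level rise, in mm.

Layer 1 at 22 °C → α = 2.5×10⁻⁴ K⁻¹
Layer 2 at 1.9 °C → α = 0.96×10⁻⁴ K⁻¹
1.4 × 2.5×10⁻⁴ × 45 = 0.01575 m
0.54 × 760 × 0.96×10⁻⁴ = 0.0393984 m
Δh = 0.01575 + 0.0393984 = 0.0551484 m ≈ 55.1 mm

55.1 mm of thermosteric rise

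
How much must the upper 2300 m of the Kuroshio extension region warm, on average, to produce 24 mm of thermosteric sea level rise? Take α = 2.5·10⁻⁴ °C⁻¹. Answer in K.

0.0417 K

ΔT = Δh/(αH) = 0.024 / (2.5×10⁻⁴ × 2300) ≈ 0.04174 K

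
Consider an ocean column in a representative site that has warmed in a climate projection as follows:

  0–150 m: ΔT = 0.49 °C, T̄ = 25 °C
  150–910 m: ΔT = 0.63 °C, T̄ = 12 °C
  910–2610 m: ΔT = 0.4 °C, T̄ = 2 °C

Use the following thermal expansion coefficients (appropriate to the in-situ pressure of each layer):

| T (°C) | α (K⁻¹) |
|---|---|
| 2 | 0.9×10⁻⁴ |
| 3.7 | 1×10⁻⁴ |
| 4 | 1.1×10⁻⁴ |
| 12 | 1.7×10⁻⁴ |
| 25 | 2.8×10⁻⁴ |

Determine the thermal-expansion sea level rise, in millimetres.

Layer 1 at 25 °C → α = 2.8×10⁻⁴ K⁻¹
Layer 2 at 12 °C → α = 1.7×10⁻⁴ K⁻¹
Layer 3 at 2 °C → α = 0.9×10⁻⁴ K⁻¹
0–150 m: 0.49 × 2.8×10⁻⁴ × 150 = 0.02058 m
150–910 m: 1.7×10⁻⁴ × 760 × 0.63 = 0.081396 m
Layer 3: 1700 × 0.4 × 0.9×10⁻⁴ = 0.06120 m
Δh = 0.02058 + 0.081396 + 0.06120 = 0.163176 m ≈ 163 mm

163 mm of thermosteric rise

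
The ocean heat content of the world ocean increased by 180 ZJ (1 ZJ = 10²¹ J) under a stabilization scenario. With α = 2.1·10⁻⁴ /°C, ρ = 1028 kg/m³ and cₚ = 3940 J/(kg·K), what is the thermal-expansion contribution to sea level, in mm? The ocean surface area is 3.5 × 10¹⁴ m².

Per unit area: Q = 180×10²¹ / (3.5×10¹⁴) ≈ 5.143×10⁸ J/m²
Δh = αQ/(ρcₚ) = 2.1×10⁻⁴ × 5.143×10⁸ / (1028 × 3940) ≈ 0.026665 m

Δh ≈ 27 mm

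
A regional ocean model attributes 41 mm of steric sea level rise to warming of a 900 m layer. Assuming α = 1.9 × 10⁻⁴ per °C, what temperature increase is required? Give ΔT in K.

ΔT ≈ 0.240 K

ΔT = Δh/(αH) = 0.041 / (1.9×10⁻⁴ × 900) ≈ 0.2398 K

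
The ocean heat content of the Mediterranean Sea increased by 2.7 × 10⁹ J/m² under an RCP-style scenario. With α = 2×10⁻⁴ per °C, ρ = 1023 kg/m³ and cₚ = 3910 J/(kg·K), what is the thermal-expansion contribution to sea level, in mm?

Δh = αQ/(ρcₚ) = 2×10⁻⁴ × 2.7×10⁹ / (1023 × 3910) ≈ 0.13500 m

135 mm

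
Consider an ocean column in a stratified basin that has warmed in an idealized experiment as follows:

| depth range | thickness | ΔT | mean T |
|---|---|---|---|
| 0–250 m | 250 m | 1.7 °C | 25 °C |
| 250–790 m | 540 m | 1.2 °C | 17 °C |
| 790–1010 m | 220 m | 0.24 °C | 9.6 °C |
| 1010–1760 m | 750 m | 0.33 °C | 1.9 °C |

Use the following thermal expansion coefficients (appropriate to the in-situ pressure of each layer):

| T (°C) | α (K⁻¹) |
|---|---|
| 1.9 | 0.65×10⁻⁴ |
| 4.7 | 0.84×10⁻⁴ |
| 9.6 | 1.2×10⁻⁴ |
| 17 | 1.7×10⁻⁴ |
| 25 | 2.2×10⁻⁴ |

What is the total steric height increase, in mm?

226 mm of thermosteric rise

Layer 1 at 25 °C → α = 2.2×10⁻⁴ K⁻¹
Layer 2 at 17 °C → α = 1.7×10⁻⁴ K⁻¹
Layer 3 at 9.6 °C → α = 1.2×10⁻⁴ K⁻¹
Layer 4 at 1.9 °C → α = 0.65×10⁻⁴ K⁻¹
250 × 2.2×10⁻⁴ × 1.7 = 0.09350 m
250–790 m: 540 × 1.2 × 1.7×10⁻⁴ = 0.11016 m
790–1010 m: 220 × 1.2×10⁻⁴ × 0.24 = 0.006336 m
Layer 4: 0.33 × 0.65×10⁻⁴ × 750 = 0.0160875 m
Δh = 0.09350 + 0.11016 + 0.006336 + 0.0160875 = 0.2260835 m ≈ 226 mm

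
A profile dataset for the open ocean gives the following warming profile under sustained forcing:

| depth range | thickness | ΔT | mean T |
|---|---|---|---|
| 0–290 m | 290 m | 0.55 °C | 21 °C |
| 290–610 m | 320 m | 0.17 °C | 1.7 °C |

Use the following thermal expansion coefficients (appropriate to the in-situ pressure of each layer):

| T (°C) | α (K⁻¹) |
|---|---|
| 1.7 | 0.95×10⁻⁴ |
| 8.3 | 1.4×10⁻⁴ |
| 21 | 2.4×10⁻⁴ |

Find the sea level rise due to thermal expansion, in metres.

Δh = 0.0434 m

Layer 1 at 21 °C → α = 2.4×10⁻⁴ K⁻¹
Layer 2 at 1.7 °C → α = 0.95×10⁻⁴ K⁻¹
Layer 1: 2.4×10⁻⁴ × 290 × 0.55 = 0.03828 m
Layer 2: 320 × 0.17 × 0.95×10⁻⁴ = 0.005168 m
Δh = 0.03828 + 0.005168 = 0.043448 m ≈ 0.0434 m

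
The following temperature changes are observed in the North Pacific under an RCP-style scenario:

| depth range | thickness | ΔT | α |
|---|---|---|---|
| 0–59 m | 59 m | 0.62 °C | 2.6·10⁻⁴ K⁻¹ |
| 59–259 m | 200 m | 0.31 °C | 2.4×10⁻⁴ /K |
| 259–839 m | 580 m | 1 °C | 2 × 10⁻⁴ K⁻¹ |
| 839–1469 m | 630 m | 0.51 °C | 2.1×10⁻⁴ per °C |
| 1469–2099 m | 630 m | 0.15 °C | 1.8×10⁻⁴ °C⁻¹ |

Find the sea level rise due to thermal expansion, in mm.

Δh ≈ 220 mm

0.62 × 2.6×10⁻⁴ × 59 = 0.0095108 m
Layer 2: 2.4×10⁻⁴ × 200 × 0.31 = 0.01488 m
2×10⁻⁴ × 1 × 580 = 0.11600 m
839–1469 m: 2.1×10⁻⁴ × 0.51 × 630 = 0.067473 m
Layer 5: 630 × 1.8×10⁻⁴ × 0.15 = 0.01701 m
Δh = 0.0095108 + 0.01488 + 0.11600 + 0.067473 + 0.01701 = 0.2248738 m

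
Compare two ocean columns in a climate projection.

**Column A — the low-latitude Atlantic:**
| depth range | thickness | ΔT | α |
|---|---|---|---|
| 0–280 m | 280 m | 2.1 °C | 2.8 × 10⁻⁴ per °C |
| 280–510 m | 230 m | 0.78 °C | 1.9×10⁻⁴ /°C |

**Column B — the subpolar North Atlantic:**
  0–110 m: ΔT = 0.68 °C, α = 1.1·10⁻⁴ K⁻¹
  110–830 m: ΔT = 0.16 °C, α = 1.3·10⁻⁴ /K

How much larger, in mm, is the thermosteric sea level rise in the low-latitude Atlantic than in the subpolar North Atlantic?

A Layer 1: 2.1 × 280 × 2.8×10⁻⁴ = 0.16464 m
A 1.9×10⁻⁴ × 0.78 × 230 = 0.034086 m
A total: 0.198726 m
B 0–110 m: 0.68 × 110 × 1.1×10⁻⁴ = 0.008228 m
B 720 × 1.3×10⁻⁴ × 0.16 = 0.014976 m
B total: 0.023204 m
Difference: 0.198726 − 0.023204 = 0.175522 m

Δh_A − Δh_B ≈ 180 mm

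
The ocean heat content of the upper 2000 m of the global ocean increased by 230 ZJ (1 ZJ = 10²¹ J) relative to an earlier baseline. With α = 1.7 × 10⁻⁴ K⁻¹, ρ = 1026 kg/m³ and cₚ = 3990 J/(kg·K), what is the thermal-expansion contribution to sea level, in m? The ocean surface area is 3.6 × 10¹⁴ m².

0.027 m

Per unit area: Q = 230×10²¹ / (3.6×10¹⁴) ≈ 6.389×10⁸ J/m²
Δh = αQ/(ρcₚ) = 1.7×10⁻⁴ × 6.389×10⁸ / (1026 × 3990) ≈ 0.026531 m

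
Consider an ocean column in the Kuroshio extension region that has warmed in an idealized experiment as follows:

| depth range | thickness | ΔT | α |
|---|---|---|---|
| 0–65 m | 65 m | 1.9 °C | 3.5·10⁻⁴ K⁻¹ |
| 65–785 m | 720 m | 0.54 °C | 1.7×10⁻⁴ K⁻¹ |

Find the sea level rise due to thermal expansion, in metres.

Δh ≈ 0.109 m

3.5×10⁻⁴ × 1.9 × 65 = 0.043225 m
1.7×10⁻⁴ × 720 × 0.54 = 0.066096 m
Δh = 0.043225 + 0.066096 = 0.109321 m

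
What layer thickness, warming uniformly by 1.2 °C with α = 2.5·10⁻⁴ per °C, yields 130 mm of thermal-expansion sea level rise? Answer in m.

H = Δh/(αΔT) = 0.13 / (2.5×10⁻⁴ × 1.2) ≈ 433.3 m

433 m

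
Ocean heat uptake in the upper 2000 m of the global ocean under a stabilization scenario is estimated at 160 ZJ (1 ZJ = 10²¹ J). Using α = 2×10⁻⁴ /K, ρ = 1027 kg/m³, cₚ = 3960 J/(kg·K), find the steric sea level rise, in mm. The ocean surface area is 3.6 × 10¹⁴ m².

Per unit area: Q = 160×10²¹ / (3.6×10¹⁴) ≈ 4.444×10⁸ J/m²
Δh = αQ/(ρcₚ) = 2×10⁻⁴ × 4.444×10⁸ / (1027 × 3960) ≈ 0.021854 m

22 mm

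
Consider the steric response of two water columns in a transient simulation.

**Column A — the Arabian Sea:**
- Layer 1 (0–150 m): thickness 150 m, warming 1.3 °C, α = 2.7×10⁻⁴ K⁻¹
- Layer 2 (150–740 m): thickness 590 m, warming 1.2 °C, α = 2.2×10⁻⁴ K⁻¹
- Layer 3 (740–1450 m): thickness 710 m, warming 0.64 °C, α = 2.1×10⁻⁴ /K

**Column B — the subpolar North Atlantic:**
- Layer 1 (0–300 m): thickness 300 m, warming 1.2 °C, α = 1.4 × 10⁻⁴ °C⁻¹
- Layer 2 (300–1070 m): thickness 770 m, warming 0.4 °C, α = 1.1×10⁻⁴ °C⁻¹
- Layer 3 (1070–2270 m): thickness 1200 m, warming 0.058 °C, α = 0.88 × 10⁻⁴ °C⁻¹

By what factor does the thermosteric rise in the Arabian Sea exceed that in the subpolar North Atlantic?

A 0–150 m: 2.7×10⁻⁴ × 1.3 × 150 = 0.05265 m
A 2.2×10⁻⁴ × 1.2 × 590 = 0.15576 m
A 710 × 0.64 × 2.1×10⁻⁴ = 0.095424 m
A total: 0.303834 m
B 0–300 m: 300 × 1.2 × 1.4×10⁻⁴ = 0.05040 m
B 300–1070 m: 770 × 0.4 × 1.1×10⁻⁴ = 0.03388 m
B 0.88×10⁻⁴ × 0.058 × 1200 = 0.0061248 m
B total: 0.0904048 m
Ratio: 0.303834 / 0.0904048 ≈ 3.361

3.4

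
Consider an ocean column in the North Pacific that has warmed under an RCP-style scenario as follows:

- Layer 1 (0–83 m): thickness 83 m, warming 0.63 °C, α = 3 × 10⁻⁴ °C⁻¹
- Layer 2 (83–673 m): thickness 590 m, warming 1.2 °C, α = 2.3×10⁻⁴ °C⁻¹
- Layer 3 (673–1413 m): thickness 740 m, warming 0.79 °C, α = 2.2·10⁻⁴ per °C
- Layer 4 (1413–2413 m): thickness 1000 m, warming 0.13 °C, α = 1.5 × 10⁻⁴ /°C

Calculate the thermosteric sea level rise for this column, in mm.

Layer 1: 3×10⁻⁴ × 0.63 × 83 = 0.015687 m
Layer 2: 590 × 1.2 × 2.3×10⁻⁴ = 0.16284 m
673–1413 m: 740 × 0.79 × 2.2×10⁻⁴ = 0.128612 m
Layer 4: 1.5×10⁻⁴ × 1000 × 0.13 = 0.01950 m
Δh = 0.015687 + 0.16284 + 0.128612 + 0.01950 = 0.326639 m

327 mm of thermosteric rise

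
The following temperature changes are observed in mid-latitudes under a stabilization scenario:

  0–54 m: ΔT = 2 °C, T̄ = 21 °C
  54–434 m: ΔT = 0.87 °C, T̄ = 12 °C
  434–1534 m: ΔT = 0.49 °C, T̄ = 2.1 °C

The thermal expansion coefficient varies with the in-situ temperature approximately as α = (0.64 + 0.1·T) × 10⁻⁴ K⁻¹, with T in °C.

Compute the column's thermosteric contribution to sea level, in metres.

Δh ≈ 0.136 m

Layer 1: α = (0.64 + 0.1×21)×10⁻⁴ = 2.74×10⁻⁴ K⁻¹
Layer 2: α = (0.64 + 0.1×12)×10⁻⁴ = 1.84×10⁻⁴ K⁻¹
Layer 3: α = (0.64 + 0.1×2.1)×10⁻⁴ = 0.85×10⁻⁴ K⁻¹
2 × 2.74×10⁻⁴ × 54 = 0.029592 m
380 × 0.87 × 1.84×10⁻⁴ = 0.0608304 m
Layer 3: 0.49 × 1100 × 0.85×10⁻⁴ = 0.045815 m
Δh = 0.029592 + 0.0608304 + 0.045815 = 0.1362374 m ≈ 0.136 m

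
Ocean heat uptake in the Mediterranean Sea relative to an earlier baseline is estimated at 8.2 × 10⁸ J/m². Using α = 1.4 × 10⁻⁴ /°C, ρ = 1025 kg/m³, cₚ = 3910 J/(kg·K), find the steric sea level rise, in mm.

Δh = 29 mm

Δh = αQ/(ρcₚ) = 1.4×10⁻⁴ × 8.2×10⁸ / (1025 × 3910) ≈ 0.028645 m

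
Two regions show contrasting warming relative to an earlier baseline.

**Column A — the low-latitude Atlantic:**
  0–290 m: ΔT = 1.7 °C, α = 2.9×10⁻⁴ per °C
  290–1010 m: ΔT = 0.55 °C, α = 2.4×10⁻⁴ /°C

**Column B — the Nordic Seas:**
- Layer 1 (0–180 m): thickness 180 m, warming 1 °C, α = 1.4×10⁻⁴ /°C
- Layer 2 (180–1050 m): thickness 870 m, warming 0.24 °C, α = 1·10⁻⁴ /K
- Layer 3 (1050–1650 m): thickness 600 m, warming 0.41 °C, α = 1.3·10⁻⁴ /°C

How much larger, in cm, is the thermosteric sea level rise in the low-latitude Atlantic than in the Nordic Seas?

Δh_A − Δh_B ≈ 16 cm

A 290 × 2.9×10⁻⁴ × 1.7 = 0.14297 m
A 290–1010 m: 2.4×10⁻⁴ × 720 × 0.55 = 0.09504 m
A total: 0.23801 m
B 1.4×10⁻⁴ × 1 × 180 = 0.02520 m
B 180–1050 m: 870 × 1×10⁻⁴ × 0.24 = 0.02088 m
B Layer 3: 0.41 × 1.3×10⁻⁴ × 600 = 0.03198 m
B total: 0.07806 m
Difference: 0.23801 − 0.07806 = 0.15995 m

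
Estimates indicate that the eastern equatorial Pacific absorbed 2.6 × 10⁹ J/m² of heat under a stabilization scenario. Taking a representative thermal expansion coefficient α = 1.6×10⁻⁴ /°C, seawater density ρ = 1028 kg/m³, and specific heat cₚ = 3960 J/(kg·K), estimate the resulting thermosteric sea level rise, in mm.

about 102 mm

Δh = αQ/(ρcₚ) = 1.6×10⁻⁴ × 2.6×10⁹ / (1028 × 3960) ≈ 0.10219 m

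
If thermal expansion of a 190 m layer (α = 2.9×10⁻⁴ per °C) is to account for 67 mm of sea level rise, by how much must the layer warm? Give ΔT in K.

ΔT ≈ 1.22 K

ΔT = Δh/(αH) = 0.067 / (2.9×10⁻⁴ × 190) ≈ 1.216 K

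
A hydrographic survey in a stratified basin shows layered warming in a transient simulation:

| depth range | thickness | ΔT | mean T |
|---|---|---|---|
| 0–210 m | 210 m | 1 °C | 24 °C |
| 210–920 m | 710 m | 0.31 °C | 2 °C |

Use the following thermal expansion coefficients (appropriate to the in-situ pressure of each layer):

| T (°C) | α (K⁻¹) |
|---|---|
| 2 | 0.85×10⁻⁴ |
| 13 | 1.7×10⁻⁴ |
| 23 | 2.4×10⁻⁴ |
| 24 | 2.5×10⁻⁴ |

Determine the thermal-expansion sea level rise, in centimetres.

about 7.1 cm

Layer 1 at 24 °C → α = 2.5×10⁻⁴ K⁻¹
Layer 2 at 2 °C → α = 0.85×10⁻⁴ K⁻¹
1 × 2.5×10⁻⁴ × 210 = 0.05250 m
Layer 2: 0.85×10⁻⁴ × 710 × 0.31 = 0.0187085 m
Δh = 0.05250 + 0.0187085 = 0.0712085 m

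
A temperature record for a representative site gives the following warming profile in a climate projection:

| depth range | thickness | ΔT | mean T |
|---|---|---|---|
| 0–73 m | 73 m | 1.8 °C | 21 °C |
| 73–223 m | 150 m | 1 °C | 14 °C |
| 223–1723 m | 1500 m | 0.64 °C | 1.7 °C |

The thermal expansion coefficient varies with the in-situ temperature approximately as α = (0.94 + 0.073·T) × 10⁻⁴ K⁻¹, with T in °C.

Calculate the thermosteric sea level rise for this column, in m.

Layer 1: α = (0.94 + 0.073×21)×10⁻⁴ = 2.473×10⁻⁴ K⁻¹
Layer 2: α = (0.94 + 0.073×14)×10⁻⁴ = 1.962×10⁻⁴ K⁻¹
Layer 3: α = (0.94 + 0.073×1.7)×10⁻⁴ = 1.0641×10⁻⁴ K⁻¹
Layer 1: 1.8 × 2.473×10⁻⁴ × 73 = 0.03249522 m
Layer 2: 1 × 1.962×10⁻⁴ × 150 = 0.02943 m
Layer 3: 1.0641×10⁻⁴ × 0.64 × 1500 = 0.1021536 m
Δh = 0.03249522 + 0.02943 + 0.1021536 = 0.16407882 m

Δh ≈ 0.164 m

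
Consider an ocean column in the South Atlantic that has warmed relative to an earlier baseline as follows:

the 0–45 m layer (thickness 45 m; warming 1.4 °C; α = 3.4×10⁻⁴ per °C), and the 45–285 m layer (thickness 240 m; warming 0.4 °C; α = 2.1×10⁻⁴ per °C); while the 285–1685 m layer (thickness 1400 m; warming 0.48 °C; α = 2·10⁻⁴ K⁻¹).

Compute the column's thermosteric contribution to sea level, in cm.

3.4×10⁻⁴ × 45 × 1.4 = 0.02142 m
Layer 2: 2.1×10⁻⁴ × 0.4 × 240 = 0.02016 m
Layer 3: 1400 × 0.48 × 2×10⁻⁴ = 0.13440 m
Δh = 0.02142 + 0.02016 + 0.13440 = 0.17598 m

Δh ≈ 17.6 cm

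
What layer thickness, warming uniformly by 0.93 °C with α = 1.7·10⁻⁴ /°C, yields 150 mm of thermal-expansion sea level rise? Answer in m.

about 949 m

H = Δh/(αΔT) = 0.15 / (1.7×10⁻⁴ × 0.93) ≈ 948.8 m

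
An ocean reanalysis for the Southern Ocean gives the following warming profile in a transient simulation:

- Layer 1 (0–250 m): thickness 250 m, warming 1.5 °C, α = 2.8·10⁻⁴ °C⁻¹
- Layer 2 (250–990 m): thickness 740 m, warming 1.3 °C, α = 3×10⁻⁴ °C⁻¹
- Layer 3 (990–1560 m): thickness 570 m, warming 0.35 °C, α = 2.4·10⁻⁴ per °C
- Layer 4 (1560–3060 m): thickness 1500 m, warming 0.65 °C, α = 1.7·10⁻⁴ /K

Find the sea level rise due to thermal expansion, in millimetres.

610 mm of thermosteric rise

Layer 1: 250 × 2.8×10⁻⁴ × 1.5 = 0.10500 m
740 × 3×10⁻⁴ × 1.3 = 0.28860 m
2.4×10⁻⁴ × 0.35 × 570 = 0.04788 m
1500 × 1.7×10⁻⁴ × 0.65 = 0.16575 m
Δh = 0.10500 + 0.28860 + 0.04788 + 0.16575 = 0.60723 m ≈ 610 mm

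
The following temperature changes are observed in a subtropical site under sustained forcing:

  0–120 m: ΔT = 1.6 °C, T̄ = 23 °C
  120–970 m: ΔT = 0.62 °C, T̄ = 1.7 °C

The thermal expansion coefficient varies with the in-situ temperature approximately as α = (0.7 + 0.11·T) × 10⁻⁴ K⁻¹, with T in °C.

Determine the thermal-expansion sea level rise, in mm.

about 109 mm

Layer 1: α = (0.7 + 0.11×23)×10⁻⁴ = 3.23×10⁻⁴ K⁻¹
Layer 2: α = (0.7 + 0.11×1.7)×10⁻⁴ = 0.887×10⁻⁴ K⁻¹
0–120 m: 1.6 × 3.23×10⁻⁴ × 120 = 0.062016 m
Layer 2: 850 × 0.887×10⁻⁴ × 0.62 = 0.0467449 m
Δh = 0.062016 + 0.0467449 = 0.1087609 m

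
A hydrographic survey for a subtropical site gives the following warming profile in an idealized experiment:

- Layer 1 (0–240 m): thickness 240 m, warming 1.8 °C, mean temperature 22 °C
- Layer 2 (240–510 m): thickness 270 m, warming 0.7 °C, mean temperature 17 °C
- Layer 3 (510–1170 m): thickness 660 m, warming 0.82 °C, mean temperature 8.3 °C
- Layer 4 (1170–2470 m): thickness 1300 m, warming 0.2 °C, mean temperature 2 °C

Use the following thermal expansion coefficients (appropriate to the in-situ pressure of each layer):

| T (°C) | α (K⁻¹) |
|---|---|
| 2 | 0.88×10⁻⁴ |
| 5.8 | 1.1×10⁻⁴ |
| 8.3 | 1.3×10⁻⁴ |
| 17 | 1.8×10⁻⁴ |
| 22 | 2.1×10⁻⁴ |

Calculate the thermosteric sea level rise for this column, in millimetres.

about 218 mm

Layer 1 at 22 °C → α = 2.1×10⁻⁴ K⁻¹
Layer 2 at 17 °C → α = 1.8×10⁻⁴ K⁻¹
Layer 3 at 8.3 °C → α = 1.3×10⁻⁴ K⁻¹
Layer 4 at 2 °C → α = 0.88×10⁻⁴ K⁻¹
2.1×10⁻⁴ × 1.8 × 240 = 0.09072 m
Layer 2: 0.7 × 1.8×10⁻⁴ × 270 = 0.03402 m
510–1170 m: 660 × 0.82 × 1.3×10⁻⁴ = 0.070356 m
1170–2470 m: 0.2 × 1300 × 0.88×10⁻⁴ = 0.02288 m
Δh = 0.09072 + 0.03402 + 0.070356 + 0.02288 = 0.217976 m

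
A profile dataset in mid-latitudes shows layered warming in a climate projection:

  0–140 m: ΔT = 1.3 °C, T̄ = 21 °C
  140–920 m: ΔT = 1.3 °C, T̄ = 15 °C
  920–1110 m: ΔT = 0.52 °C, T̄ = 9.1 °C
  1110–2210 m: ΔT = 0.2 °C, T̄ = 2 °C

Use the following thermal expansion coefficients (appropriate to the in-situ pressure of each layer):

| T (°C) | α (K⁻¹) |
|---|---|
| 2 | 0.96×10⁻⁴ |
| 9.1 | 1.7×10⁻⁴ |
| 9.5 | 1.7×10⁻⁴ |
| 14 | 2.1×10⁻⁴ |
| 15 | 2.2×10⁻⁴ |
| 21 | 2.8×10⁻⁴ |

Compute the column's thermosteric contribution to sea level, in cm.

Δh ≈ 31 cm

Layer 1 at 21 °C → α = 2.8×10⁻⁴ K⁻¹
Layer 2 at 15 °C → α = 2.2×10⁻⁴ K⁻¹
Layer 3 at 9.1 °C → α = 1.7×10⁻⁴ K⁻¹
Layer 4 at 2 °C → α = 0.96×10⁻⁴ K⁻¹
0–140 m: 2.8×10⁻⁴ × 1.3 × 140 = 0.05096 m
Layer 2: 1.3 × 780 × 2.2×10⁻⁴ = 0.22308 m
0.52 × 190 × 1.7×10⁻⁴ = 0.016796 m
0.2 × 1100 × 0.96×10⁻⁴ = 0.02112 m
Δh = 0.05096 + 0.22308 + 0.016796 + 0.02112 = 0.311956 m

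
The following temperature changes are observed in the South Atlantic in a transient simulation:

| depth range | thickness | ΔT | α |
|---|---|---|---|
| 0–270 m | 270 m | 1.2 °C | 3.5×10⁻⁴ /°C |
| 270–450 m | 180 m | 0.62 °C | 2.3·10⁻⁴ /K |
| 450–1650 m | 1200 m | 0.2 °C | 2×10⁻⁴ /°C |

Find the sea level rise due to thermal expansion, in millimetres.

Layer 1: 270 × 1.2 × 3.5×10⁻⁴ = 0.11340 m
Layer 2: 180 × 0.62 × 2.3×10⁻⁴ = 0.025668 m
0.2 × 1200 × 2×10⁻⁴ = 0.04800 m
Δh = 0.11340 + 0.025668 + 0.04800 = 0.187068 m

187 mm of thermosteric rise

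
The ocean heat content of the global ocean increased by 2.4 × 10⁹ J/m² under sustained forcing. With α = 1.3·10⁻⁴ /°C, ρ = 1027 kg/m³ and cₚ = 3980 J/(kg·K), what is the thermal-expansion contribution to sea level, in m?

Δh = αQ/(ρcₚ) = 1.3×10⁻⁴ × 2.4×10⁹ / (1027 × 3980) ≈ 0.076331 m

0.0763 m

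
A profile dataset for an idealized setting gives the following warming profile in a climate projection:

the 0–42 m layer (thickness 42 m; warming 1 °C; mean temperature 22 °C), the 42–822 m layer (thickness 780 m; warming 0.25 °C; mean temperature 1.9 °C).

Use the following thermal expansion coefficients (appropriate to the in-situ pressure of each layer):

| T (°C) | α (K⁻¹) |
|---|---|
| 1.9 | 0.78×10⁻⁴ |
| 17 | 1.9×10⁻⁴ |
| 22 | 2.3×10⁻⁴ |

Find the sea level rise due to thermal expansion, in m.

0.0249 m

Layer 1 at 22 °C → α = 2.3×10⁻⁴ K⁻¹
Layer 2 at 1.9 °C → α = 0.78×10⁻⁴ K⁻¹
2.3×10⁻⁴ × 42 × 1 = 0.00966 m
42–822 m: 780 × 0.78×10⁻⁴ × 0.25 = 0.01521 m
Δh = 0.00966 + 0.01521 = 0.02487 m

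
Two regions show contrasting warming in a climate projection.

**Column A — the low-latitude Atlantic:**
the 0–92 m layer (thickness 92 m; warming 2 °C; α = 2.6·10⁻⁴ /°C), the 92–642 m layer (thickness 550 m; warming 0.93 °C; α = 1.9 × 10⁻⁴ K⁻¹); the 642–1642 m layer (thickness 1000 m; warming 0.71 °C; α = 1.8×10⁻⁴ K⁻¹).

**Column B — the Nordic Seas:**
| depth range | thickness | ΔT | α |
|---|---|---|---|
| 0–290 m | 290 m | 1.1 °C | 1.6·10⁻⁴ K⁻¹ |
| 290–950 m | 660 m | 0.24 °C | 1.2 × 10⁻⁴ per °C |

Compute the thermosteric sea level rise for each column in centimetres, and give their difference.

Δh_A ≈ 27.3 cm, Δh_B ≈ 7.00 cm; difference ≈ 20.3 cm

A Layer 1: 2.6×10⁻⁴ × 92 × 2 = 0.04784 m
A 1.9×10⁻⁴ × 0.93 × 550 = 0.097185 m
A Layer 3: 1.8×10⁻⁴ × 1000 × 0.71 = 0.12780 m
A total: 0.272825 m
B Layer 1: 1.1 × 1.6×10⁻⁴ × 290 = 0.05104 m
B Layer 2: 660 × 1.2×10⁻⁴ × 0.24 = 0.019008 m
B total: 0.070048 m
Difference: 0.272825 − 0.070048 = 0.202777 m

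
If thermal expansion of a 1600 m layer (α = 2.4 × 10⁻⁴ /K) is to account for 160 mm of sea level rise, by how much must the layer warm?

ΔT = Δh/(αH) = 0.16 / (2.4×10⁻⁴ × 1600) ≈ 0.4167 °C

ΔT ≈ 0.417 °C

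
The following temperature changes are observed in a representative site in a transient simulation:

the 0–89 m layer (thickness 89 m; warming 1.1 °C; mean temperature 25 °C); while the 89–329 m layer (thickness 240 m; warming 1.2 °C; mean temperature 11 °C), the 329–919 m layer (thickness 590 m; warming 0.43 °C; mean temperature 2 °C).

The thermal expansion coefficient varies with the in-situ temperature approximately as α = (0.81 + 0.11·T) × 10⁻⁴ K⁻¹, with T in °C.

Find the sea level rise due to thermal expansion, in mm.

Layer 1: α = (0.81 + 0.11×25)×10⁻⁴ = 3.56×10⁻⁴ K⁻¹
Layer 2: α = (0.81 + 0.11×11)×10⁻⁴ = 2.02×10⁻⁴ K⁻¹
Layer 3: α = (0.81 + 0.11×2)×10⁻⁴ = 1.03×10⁻⁴ K⁻¹
89 × 1.1 × 3.56×10⁻⁴ = 0.0348524 m
Layer 2: 2.02×10⁻⁴ × 1.2 × 240 = 0.058176 m
Layer 3: 0.43 × 590 × 1.03×10⁻⁴ = 0.0261311 m
Δh = 0.0348524 + 0.058176 + 0.0261311 = 0.1191595 m

120 mm of thermosteric rise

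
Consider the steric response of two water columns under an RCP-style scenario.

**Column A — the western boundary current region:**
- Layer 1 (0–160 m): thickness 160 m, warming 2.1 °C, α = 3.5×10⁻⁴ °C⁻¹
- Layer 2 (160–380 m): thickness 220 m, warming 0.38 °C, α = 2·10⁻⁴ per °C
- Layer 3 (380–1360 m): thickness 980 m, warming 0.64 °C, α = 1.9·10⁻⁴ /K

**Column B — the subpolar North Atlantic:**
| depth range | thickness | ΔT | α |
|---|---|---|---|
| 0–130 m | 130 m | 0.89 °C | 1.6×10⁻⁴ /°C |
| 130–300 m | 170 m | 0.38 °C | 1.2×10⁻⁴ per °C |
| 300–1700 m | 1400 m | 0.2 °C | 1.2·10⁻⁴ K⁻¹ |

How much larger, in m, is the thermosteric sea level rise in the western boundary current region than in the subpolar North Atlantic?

0.19 m larger

A 3.5×10⁻⁴ × 160 × 2.1 = 0.11760 m
A Layer 2: 2×10⁻⁴ × 0.38 × 220 = 0.01672 m
A Layer 3: 980 × 0.64 × 1.9×10⁻⁴ = 0.119168 m
A total: 0.253488 m
B Layer 1: 1.6×10⁻⁴ × 0.89 × 130 = 0.018512 m
B 1.2×10⁻⁴ × 170 × 0.38 = 0.007752 m
B 300–1700 m: 0.2 × 1400 × 1.2×10⁻⁴ = 0.03360 m
B total: 0.059864 m
Difference: 0.253488 − 0.059864 = 0.193624 m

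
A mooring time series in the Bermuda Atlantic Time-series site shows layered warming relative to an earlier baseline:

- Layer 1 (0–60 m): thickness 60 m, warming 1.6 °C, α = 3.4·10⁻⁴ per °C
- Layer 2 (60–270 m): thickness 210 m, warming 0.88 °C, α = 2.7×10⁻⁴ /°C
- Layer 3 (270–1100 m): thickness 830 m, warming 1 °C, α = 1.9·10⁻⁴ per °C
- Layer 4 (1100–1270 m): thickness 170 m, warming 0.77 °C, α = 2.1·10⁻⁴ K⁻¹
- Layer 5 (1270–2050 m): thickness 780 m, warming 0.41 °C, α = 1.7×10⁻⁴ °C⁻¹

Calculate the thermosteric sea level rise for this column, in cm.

about 32.2 cm

60 × 1.6 × 3.4×10⁻⁴ = 0.03264 m
Layer 2: 2.7×10⁻⁴ × 210 × 0.88 = 0.049896 m
270–1100 m: 1 × 1.9×10⁻⁴ × 830 = 0.15770 m
2.1×10⁻⁴ × 0.77 × 170 = 0.027489 m
1270–2050 m: 1.7×10⁻⁴ × 780 × 0.41 = 0.054366 m
Δh = 0.03264 + 0.049896 + 0.15770 + 0.027489 + 0.054366 = 0.322091 m ≈ 32.2 cm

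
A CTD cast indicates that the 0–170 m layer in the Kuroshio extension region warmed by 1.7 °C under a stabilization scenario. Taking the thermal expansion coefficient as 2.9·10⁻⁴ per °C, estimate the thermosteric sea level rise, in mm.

83.8 mm of thermosteric rise

Δh = αΔT·H = 2.9×10⁻⁴ × 1.7 × 170 = 0.08381 m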